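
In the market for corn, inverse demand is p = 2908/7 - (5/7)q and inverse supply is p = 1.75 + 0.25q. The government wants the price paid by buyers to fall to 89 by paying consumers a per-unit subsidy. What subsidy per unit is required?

Required subsidy s = 27 per unit

At a buyer price of 89, quantity demanded is 581.6 − 1.4·89 = 457.
Sellers supply 457 only when they receive ps = 1.75 + 0.25·457 = 116.
s = ps − pb = 116 − 89 = 27.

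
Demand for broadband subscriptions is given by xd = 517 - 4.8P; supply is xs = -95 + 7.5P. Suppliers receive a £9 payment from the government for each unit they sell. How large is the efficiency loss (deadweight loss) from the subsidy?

Pre-subsidy: 517 - 4.8P = -95 + 7.5P gives P* = 2040/41, x* = 11405/41.
With the subsidy, sellers receive Ps = Pb + 9 for each unit, where Pb is the price buyers pay.
Supply in terms of Pb becomes xs = -95 + 7.5(Pb + 9) = -27.5 + 7.5Pb. Setting this equal to demand: 517 - 4.8Pb = -27.5 + 7.5Pb, so Pb = 1815/41.
Sellers receive Ps = 1815/41 + 9 = 2184/41; x' = 517 − 4.8·(1815/41) = 12485/41.
The subsidy expands output by 12485/41 − 11405/41 = 1080/41 past the efficient level; on those units the gap between marginal cost and willingness to pay runs from 0 up to 9.
DWL = ½ × 9 × 1080/41 = 4860/41.

Deadweight loss = 4860/41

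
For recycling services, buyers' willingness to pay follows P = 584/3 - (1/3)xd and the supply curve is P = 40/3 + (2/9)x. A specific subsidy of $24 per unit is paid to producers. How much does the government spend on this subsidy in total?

Government cost = $8870.4

Pre-subsidy: 584/3 - (1/3)x = 40/3 + (2/9)x gives x* = 326.4 and P* = 1288/15.
With the subsidy, sellers receive Ps = Pb + 24 for each unit, where Pb is the price buyers pay.
On the curves, Pb = 584/3 - (1/3)x and Ps = 40/3 + (2/9)x; the wedge Ps − Pb = 24 gives 40/3 + (2/9)x − (584/3 - (1/3)x) = 24, so x' = 369.6.
Then Pb = 584/3 − (1/3)·369.6 = 1072/15 and Ps = 40/3 + (2/9)·369.6 = 1432/15.
Government outlay = subsidy × quantity = 24 × 369.6 = 8870.4.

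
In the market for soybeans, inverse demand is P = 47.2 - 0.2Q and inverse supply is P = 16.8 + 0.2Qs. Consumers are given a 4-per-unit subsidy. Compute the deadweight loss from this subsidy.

Deadweight loss = 20

Pre-subsidy: 47.2 - 0.2Q = 16.8 + 0.2Q gives Q* = 76 and P* = 32.
With the rebate, buyers effectively pay Pb = Ps − 4, where Ps is the price sellers receive.
On the curves, Pb = 47.2 - 0.2Q and Ps = 16.8 + 0.2Q; the wedge Ps − Pb = 4 gives 16.8 + 0.2Q − (47.2 - 0.2Q) = 4, so Q' = 86.
Then Pb = 47.2 − 0.2·86 = 30 and Ps = 16.8 + 0.2·86 = 34.
The subsidy expands output by 86 − 76 = 10 past the efficient level; on those units the gap between marginal cost and willingness to pay runs from 0 up to 4.
DWL = ½ × 4 × 10 = 20.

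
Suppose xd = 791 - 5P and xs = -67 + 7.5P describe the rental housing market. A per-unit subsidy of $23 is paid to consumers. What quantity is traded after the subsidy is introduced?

x' = 516.8

Pre-subsidy: 791 - 5P = -67 + 7.5P gives P* = 68.64, x* = 447.8.
With the rebate, buyers effectively pay Pb = Ps − 23, where Ps is the price sellers receive.
Demand in terms of Ps becomes xd = 791 − 5(Ps − 23) = 906 - 5Ps. Setting this equal to supply: 906 - 5Ps = -67 + 7.5Ps, so Ps = 77.84.
Buyers pay Pb = 77.84 − 23 = 54.84; x' = -67 + 7.5·77.84 = 516.8.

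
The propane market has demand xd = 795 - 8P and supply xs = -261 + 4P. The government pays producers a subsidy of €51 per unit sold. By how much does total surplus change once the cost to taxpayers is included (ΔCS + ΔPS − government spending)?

Pre-subsidy: 795 - 8P = -261 + 4P gives P* = 88, x* = 91.
With the subsidy, sellers receive Ps = Pb + 51 for each unit, where Pb is the price buyers pay.
Supply in terms of Pb becomes xs = -261 + 4(Pb + 51) = -57 + 4Pb. Setting this equal to demand: 795 - 8Pb = -57 + 4Pb, so Pb = 71.
Sellers receive Ps = 71 + 51 = 122; x' = 795 − 8·71 = 227.
ΔCS = ½(91 + 227)(88 − 71) = 2703; ΔPS = ½(91 + 227)(122 − 88) = 5406.
Government spending = 51 × 227 = 11577.
Net change = 2703 + 5406 − 11577 = -3468. The loss equals the DWL triangle ½·51·136.

Net change in total surplus = -€3468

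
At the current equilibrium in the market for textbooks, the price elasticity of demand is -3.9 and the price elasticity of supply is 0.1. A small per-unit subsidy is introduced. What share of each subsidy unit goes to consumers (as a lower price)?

Consumer share = 0.025

For a small subsidy around the equilibrium, the benefit split depends on the relative slopes, which at a point are proportional to the elasticities.
Buyer share = εs/(εs + |εd|) = 0.1/(0.1 + 3.9) = 0.025; seller share = |εd|/(εs + |εd|) = 0.975.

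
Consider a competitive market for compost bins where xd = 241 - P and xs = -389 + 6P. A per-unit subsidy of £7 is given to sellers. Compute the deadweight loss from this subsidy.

Deadweight loss = £21

Pre-subsidy: 241 - P = -389 + 6P gives P* = 90, x* = 151.
With the subsidy, sellers receive Ps = Pb + 7 for each unit, where Pb is the price buyers pay.
Supply in terms of Pb becomes xs = -389 + 6(Pb + 7) = -347 + 6Pb. Setting this equal to demand: 241 - Pb = -347 + 6Pb, so Pb = 84.
Sellers receive Ps = 84 + 7 = 91; x' = 241 − 1·84 = 157.
The subsidy expands output by 157 − 151 = 6 past the efficient level; on those units the gap between marginal cost and willingness to pay runs from 0 up to 7.
DWL = ½ × 7 × 6 = 21.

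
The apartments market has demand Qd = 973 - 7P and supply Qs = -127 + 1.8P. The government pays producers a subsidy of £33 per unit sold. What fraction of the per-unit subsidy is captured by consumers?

Pre-subsidy: 973 - 7P = -127 + 1.8P gives P* = 125, Q* = 98.
With the subsidy, sellers receive Ps = Pb + 33 for each unit, where Pb is the price buyers pay.
Supply in terms of Pb becomes Qs = -127 + 1.8(Pb + 33) = -67.6 + 1.8Pb. Setting this equal to demand: 973 - 7Pb = -67.6 + 1.8Pb, so Pb = 118.25.
Sellers receive Ps = 118.25 + 33 = 151.25; Q' = 973 − 7·118.25 = 145.25.
Buyers' price falls by P* − Pb = 125 − 118.25 = 6.75; sellers' price rises by Ps − P* = 151.25 − 125 = 26.25.
So consumers capture 6.75/33 = 9/44 of each unit of subsidy.

Consumer share = 9/44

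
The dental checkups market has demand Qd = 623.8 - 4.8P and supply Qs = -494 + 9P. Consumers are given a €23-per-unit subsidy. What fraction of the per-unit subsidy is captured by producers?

Producer share = 8/23

Pre-subsidy: 623.8 - 4.8P = -494 + 9P gives P* = 81, Q* = 235.
With the rebate, buyers effectively pay Pb = Ps − 23, where Ps is the price sellers receive.
Demand in terms of Ps becomes Qd = 623.8 − 4.8(Ps − 23) = 734.2 - 4.8Ps. Setting this equal to supply: 734.2 - 4.8Ps = -494 + 9Ps, so Ps = 89.
Buyers pay Pb = 89 − 23 = 66; Q' = -494 + 9·89 = 307.
Buyers' price falls by P* − Pb = 81 − 66 = 15; sellers' price rises by Ps − P* = 89 − 81 = 8.
So producers capture 8/23 = 8/23 of each unit of subsidy.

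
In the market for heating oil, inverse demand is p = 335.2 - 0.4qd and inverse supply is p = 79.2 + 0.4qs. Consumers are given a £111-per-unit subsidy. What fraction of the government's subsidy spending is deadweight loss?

DWL / government spending = 111/734

Pre-subsidy: 335.2 - 0.4q = 79.2 + 0.4q gives q* = 320 and p* = 207.2.
With the rebate, buyers effectively pay pb = ps − 111, where ps is the price sellers receive.
On the curves, pb = 335.2 - 0.4q and ps = 79.2 + 0.4q; the wedge ps − pb = 111 gives 79.2 + 0.4q − (335.2 - 0.4q) = 111, so q' = 458.75.
Then pb = 335.2 − 0.4·458.75 = 151.7 and ps = 79.2 + 0.4·458.75 = 262.7.
ΔCS = ½(320 + 458.75)(207.2 − 151.7) = 21610.3125; ΔPS = ½(320 + 458.75)(262.7 − 207.2) = 21610.3125.
Government spending = 111 × 458.75 = 50921.25.
DWL = ½ × 111 × (458.75 − 320) = 7700.625; fraction = 7700.625 / 50921.25 = 111/734.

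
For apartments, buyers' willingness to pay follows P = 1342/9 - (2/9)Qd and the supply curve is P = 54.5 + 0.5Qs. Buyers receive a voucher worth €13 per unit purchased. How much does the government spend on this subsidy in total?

Government cost = €1937

Pre-subsidy: 1342/9 - (2/9)Q = 54.5 + 0.5Q gives Q* = 131 and P* = 120.
With the rebate, buyers effectively pay Pb = Ps − 13, where Ps is the price sellers receive.
On the curves, Pb = 1342/9 - (2/9)Q and Ps = 54.5 + 0.5Q; the wedge Ps − Pb = 13 gives 54.5 + 0.5Q − (1342/9 - (2/9)Q) = 13, so Q' = 149.
Then Pb = 1342/9 − (2/9)·149 = 116 and Ps = 54.5 + 0.5·149 = 129.
Government outlay = subsidy × quantity = 13 × 149 = 1937.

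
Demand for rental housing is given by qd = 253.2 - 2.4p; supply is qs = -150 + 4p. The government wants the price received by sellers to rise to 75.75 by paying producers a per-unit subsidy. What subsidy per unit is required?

At a seller price of 75.75, quantity supplied is -150 + 4·75.75 = 153.
Buyers absorb 153 only when they pay pb with 253.2 − 2.4·pb = 153, i.e. pb = 41.75.
s = ps − pb = 75.75 − 41.75 = 34.

Required subsidy s = 34 per unit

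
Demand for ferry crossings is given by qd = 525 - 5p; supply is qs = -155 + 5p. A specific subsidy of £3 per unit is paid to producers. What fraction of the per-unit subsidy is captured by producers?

Pre-subsidy: 525 - 5p = -155 + 5p gives p* = 68, q* = 185.
With the subsidy, sellers receive ps = pb + 3 for each unit, where pb is the price buyers pay.
Supply in terms of pb becomes qs = -155 + 5(pb + 3) = -140 + 5pb. Setting this equal to demand: 525 - 5pb = -140 + 5pb, so pb = 66.5.
Sellers receive ps = 66.5 + 3 = 69.5; q' = 525 − 5·66.5 = 192.5.
Buyers' price falls by p* − pb = 68 − 66.5 = 1.5; sellers' price rises by ps − p* = 69.5 − 68 = 1.5.
So producers capture 1.5/3 = 0.5 of each unit of subsidy.

Producer share = 0.5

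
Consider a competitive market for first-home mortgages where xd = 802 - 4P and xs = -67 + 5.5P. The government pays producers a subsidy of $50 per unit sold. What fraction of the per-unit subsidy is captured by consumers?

Consumer share = 11/19

Pre-subsidy: 802 - 4P = -67 + 5.5P gives P* = 1738/19, x* = 8286/19.
With the subsidy, sellers receive Ps = Pb + 50 for each unit, where Pb is the price buyers pay.
Supply in terms of Pb becomes xs = -67 + 5.5(Pb + 50) = 208 + 5.5Pb. Setting this equal to demand: 802 - 4Pb = 208 + 5.5Pb, so Pb = 1188/19.
Sellers receive Ps = 1188/19 + 50 = 2138/19; x' = 802 − 4·(1188/19) = 10486/19.
Buyers' price falls by P* − Pb = 1738/19 − 1188/19 = 550/19; sellers' price rises by Ps − P* = 2138/19 − 1738/19 = 400/19.
So consumers capture (550/19)/50 = 11/19 of each unit of subsidy.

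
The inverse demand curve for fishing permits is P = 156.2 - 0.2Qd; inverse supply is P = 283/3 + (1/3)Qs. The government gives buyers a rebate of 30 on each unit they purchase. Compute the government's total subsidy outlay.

Government cost = 5167.5

Pre-subsidy: 156.2 - 0.2Q = 283/3 + (1/3)Q gives Q* = 116 and P* = 133.
With the rebate, buyers effectively pay Pb = Ps − 30, where Ps is the price sellers receive.
On the curves, Pb = 156.2 - 0.2Q and Ps = 283/3 + (1/3)Q; the wedge Ps − Pb = 30 gives 283/3 + (1/3)Q − (156.2 - 0.2Q) = 30, so Q' = 172.25.
Then Pb = 156.2 − 0.2·172.25 = 121.75 and Ps = 283/3 + (1/3)·172.25 = 151.75.
Government outlay = subsidy × quantity = 30 × 172.25 = 5167.5.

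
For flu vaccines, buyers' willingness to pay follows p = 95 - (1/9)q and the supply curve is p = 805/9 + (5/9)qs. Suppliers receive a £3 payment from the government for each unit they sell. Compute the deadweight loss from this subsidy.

Pre-subsidy: 95 - (1/9)q = 805/9 + (5/9)q gives q* = 25/3 and p* = 2540/27.
With the subsidy, sellers receive ps = pb + 3 for each unit, where pb is the price buyers pay.
On the curves, pb = 95 - (1/9)q and ps = 805/9 + (5/9)q; the wedge ps − pb = 3 gives 805/9 + (5/9)q − (95 - (1/9)q) = 3, so q' = 77/6.
Then pb = 95 − (1/9)·(77/6) = 5053/54 and ps = 805/9 + (5/9)·(77/6) = 5215/54.
The subsidy expands output by 77/6 − 25/3 = 4.5 past the efficient level; on those units the gap between marginal cost and willingness to pay runs from 0 up to 3.
DWL = ½ × 3 × 4.5 = 6.75.

Deadweight loss = £6.75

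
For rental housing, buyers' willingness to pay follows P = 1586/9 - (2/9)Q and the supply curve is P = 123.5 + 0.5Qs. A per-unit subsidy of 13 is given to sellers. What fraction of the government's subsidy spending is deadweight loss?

DWL / government spending = 9/91

Pre-subsidy: 1586/9 - (2/9)Q = 123.5 + 0.5Q gives Q* = 73 and P* = 160.
With the subsidy, sellers receive Ps = Pb + 13 for each unit, where Pb is the price buyers pay.
On the curves, Pb = 1586/9 - (2/9)Q and Ps = 123.5 + 0.5Q; the wedge Ps − Pb = 13 gives 123.5 + 0.5Q − (1586/9 - (2/9)Q) = 13, so Q' = 91.
Then Pb = 1586/9 − (2/9)·91 = 156 and Ps = 123.5 + 0.5·91 = 169.
ΔCS = ½(73 + 91)(160 − 156) = 328; ΔPS = ½(73 + 91)(169 − 160) = 738.
Government spending = 13 × 91 = 1183.
DWL = ½ × 13 × (91 − 73) = 117; fraction = 117 / 1183 = 9/91.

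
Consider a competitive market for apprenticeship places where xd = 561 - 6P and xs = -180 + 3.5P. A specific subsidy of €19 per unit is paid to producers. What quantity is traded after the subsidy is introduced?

x' = 135

Pre-subsidy: 561 - 6P = -180 + 3.5P gives P* = 78, x* = 93.
With the subsidy, sellers receive Ps = Pb + 19 for each unit, where Pb is the price buyers pay.
Supply in terms of Pb becomes xs = -180 + 3.5(Pb + 19) = -113.5 + 3.5Pb. Setting this equal to demand: 561 - 6Pb = -113.5 + 3.5Pb, so Pb = 71.
Sellers receive Ps = 71 + 19 = 90; x' = 561 − 6·71 = 135.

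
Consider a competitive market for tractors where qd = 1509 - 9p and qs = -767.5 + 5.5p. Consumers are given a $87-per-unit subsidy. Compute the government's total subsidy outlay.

Government cost = $34191

Pre-subsidy: 1509 - 9p = -767.5 + 5.5p gives p* = 157, q* = 96.
With the rebate, buyers effectively pay pb = ps − 87, where ps is the price sellers receive.
Demand in terms of ps becomes qd = 1509 − 9(ps − 87) = 2292 - 9ps. Setting this equal to supply: 2292 - 9ps = -767.5 + 5.5ps, so ps = 211.
Buyers pay pb = 211 − 87 = 124; q' = -767.5 + 5.5·211 = 393.
Government outlay = subsidy × quantity = 87 × 393 = 34191.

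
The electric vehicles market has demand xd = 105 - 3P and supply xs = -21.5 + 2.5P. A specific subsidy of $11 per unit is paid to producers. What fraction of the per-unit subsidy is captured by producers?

Producer share = 6/11

Pre-subsidy: 105 - 3P = -21.5 + 2.5P gives P* = 23, x* = 36.
With the subsidy, sellers receive Ps = Pb + 11 for each unit, where Pb is the price buyers pay.
Supply in terms of Pb becomes xs = -21.5 + 2.5(Pb + 11) = 6 + 2.5Pb. Setting this equal to demand: 105 - 3Pb = 6 + 2.5Pb, so Pb = 18.
Sellers receive Ps = 18 + 11 = 29; x' = 105 − 3·18 = 51.
Buyers' price falls by P* − Pb = 23 − 18 = 5; sellers' price rises by Ps − P* = 29 − 23 = 6.
So producers capture 6/11 = 6/11 of each unit of subsidy.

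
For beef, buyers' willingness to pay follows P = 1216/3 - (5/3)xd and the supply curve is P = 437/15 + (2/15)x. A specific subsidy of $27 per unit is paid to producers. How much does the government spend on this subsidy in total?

Government cost = $6048

Pre-subsidy: 1216/3 - (5/3)x = 437/15 + (2/15)x gives x* = 209 and P* = 57.
With the subsidy, sellers receive Ps = Pb + 27 for each unit, where Pb is the price buyers pay.
On the curves, Pb = 1216/3 - (5/3)x and Ps = 437/15 + (2/15)x; the wedge Ps − Pb = 27 gives 437/15 + (2/15)x − (1216/3 - (5/3)x) = 27, so x' = 224.
Then Pb = 1216/3 − (5/3)·224 = 32 and Ps = 437/15 + (2/15)·224 = 59.
Government outlay = subsidy × quantity = 27 × 224 = 6048.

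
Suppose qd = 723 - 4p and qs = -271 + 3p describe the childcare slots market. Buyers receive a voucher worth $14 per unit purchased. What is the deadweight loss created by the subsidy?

Pre-subsidy: 723 - 4p = -271 + 3p gives p* = 142, q* = 155.
With the rebate, buyers effectively pay pb = ps − 14, where ps is the price sellers receive.
Demand in terms of ps becomes qd = 723 − 4(ps − 14) = 779 - 4ps. Setting this equal to supply: 779 - 4ps = -271 + 3ps, so ps = 150.
Buyers pay pb = 150 − 14 = 136; q' = -271 + 3·150 = 179.
The subsidy expands output by 179 − 155 = 24 past the efficient level; on those units the gap between marginal cost and willingness to pay runs from 0 up to 14.
DWL = ½ × 14 × 24 = 168.

Deadweight loss = $168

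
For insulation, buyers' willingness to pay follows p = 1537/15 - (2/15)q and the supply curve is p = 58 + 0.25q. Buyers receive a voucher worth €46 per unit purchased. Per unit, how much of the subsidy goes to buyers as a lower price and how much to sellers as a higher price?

Buyers gain €16 per unit; sellers gain €30 per unit

Pre-subsidy: 1537/15 - (2/15)q = 58 + 0.25q gives q* = 116 and p* = 87.
With the rebate, buyers effectively pay pb = ps − 46, where ps is the price sellers receive.
On the curves, pb = 1537/15 - (2/15)q and ps = 58 + 0.25q; the wedge ps − pb = 46 gives 58 + 0.25q − (1537/15 - (2/15)q) = 46, so q' = 236.
Then pb = 1537/15 − (2/15)·236 = 71 and ps = 58 + 0.25·236 = 117.
Buyers' price falls by p* − pb = 87 − 71 = 16; sellers' price rises by ps − p* = 117 − 87 = 30.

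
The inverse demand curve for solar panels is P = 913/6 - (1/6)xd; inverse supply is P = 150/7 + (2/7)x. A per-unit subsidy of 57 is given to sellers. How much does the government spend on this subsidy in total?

Government cost = 23655

Pre-subsidy: 913/6 - (1/6)x = 150/7 + (2/7)x gives x* = 289 and P* = 104.
With the subsidy, sellers receive Ps = Pb + 57 for each unit, where Pb is the price buyers pay.
On the curves, Pb = 913/6 - (1/6)x and Ps = 150/7 + (2/7)x; the wedge Ps − Pb = 57 gives 150/7 + (2/7)x − (913/6 - (1/6)x) = 57, so x' = 415.
Then Pb = 913/6 − (1/6)·415 = 83 and Ps = 150/7 + (2/7)·415 = 140.
Government outlay = subsidy × quantity = 57 × 415 = 23655.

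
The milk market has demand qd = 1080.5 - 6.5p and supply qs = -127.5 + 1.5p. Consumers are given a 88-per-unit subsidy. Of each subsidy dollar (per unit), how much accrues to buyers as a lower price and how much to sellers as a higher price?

Buyers gain 16.5 per unit; sellers gain 71.5 per unit

Pre-subsidy: 1080.5 - 6.5p = -127.5 + 1.5p gives p* = 151, q* = 99.
With the rebate, buyers effectively pay pb = ps − 88, where ps is the price sellers receive.
Demand in terms of ps becomes qd = 1080.5 − 6.5(ps − 88) = 1652.5 - 6.5ps. Setting this equal to supply: 1652.5 - 6.5ps = -127.5 + 1.5ps, so ps = 222.5.
Buyers pay pb = 222.5 − 88 = 134.5; q' = -127.5 + 1.5·222.5 = 206.25.
Buyers' price falls by p* − pb = 151 − 134.5 = 16.5; sellers' price rises by ps − p* = 222.5 − 151 = 71.5.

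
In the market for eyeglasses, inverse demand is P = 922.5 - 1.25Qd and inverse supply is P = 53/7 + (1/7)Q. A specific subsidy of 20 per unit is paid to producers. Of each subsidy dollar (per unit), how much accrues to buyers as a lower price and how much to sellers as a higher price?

Pre-subsidy: 922.5 - 1.25Q = 53/7 + (1/7)Q gives Q* = 25618/39 and P* = 3955/39.
With the subsidy, sellers receive Ps = Pb + 20 for each unit, where Pb is the price buyers pay.
On the curves, Pb = 922.5 - 1.25Q and Ps = 53/7 + (1/7)Q; the wedge Ps − Pb = 20 gives 53/7 + (1/7)Q − (922.5 - 1.25Q) = 20, so Q' = 8726/13.
Then Pb = 922.5 − 1.25·(8726/13) = 1085/13 and Ps = 53/7 + (1/7)·(8726/13) = 1345/13.
Buyers' price falls by P* − Pb = 3955/39 − 1085/13 = 700/39; sellers' price rises by Ps − P* = 1345/13 − 3955/39 = 80/39.

Buyers gain 700/39 per unit; sellers gain 80/39 per unit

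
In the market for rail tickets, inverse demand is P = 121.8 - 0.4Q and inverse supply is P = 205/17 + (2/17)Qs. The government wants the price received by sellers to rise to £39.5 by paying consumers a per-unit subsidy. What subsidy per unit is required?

At a seller price of 39.5, quantity supplied is -102.5 + 8.5·39.5 = 233.25.
Buyers absorb 233.25 only when they pay Pb = 121.8 − 0.4·233.25 = 28.5.
s = Ps − Pb = 39.5 − 28.5 = 11.

Required subsidy s = £11 per unit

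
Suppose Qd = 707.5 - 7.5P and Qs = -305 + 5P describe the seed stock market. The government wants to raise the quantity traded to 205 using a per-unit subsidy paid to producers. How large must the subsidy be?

Required subsidy s = 35 per unit

At Q = 205, invert demand for the buyer price: Pb = (707.5 − 205)/7.5 = 67; invert supply for the seller price: Ps = (205 − (-305))/5 = 102.
The subsidy must fill the gap: s = Ps − Pb = 102 − 67 = 35.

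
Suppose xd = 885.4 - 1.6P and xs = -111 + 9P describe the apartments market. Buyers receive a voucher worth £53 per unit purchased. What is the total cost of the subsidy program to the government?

Pre-subsidy: 885.4 - 1.6P = -111 + 9P gives P* = 94, x* = 735.
With the rebate, buyers effectively pay Pb = Ps − 53, where Ps is the price sellers receive.
Demand in terms of Ps becomes xd = 885.4 − 1.6(Ps − 53) = 970.2 - 1.6Ps. Setting this equal to supply: 970.2 - 1.6Ps = -111 + 9Ps, so Ps = 102.
Buyers pay Pb = 102 − 53 = 49; x' = -111 + 9·102 = 807.
Government outlay = subsidy × quantity = 53 × 807 = 42771.

Government cost = £42771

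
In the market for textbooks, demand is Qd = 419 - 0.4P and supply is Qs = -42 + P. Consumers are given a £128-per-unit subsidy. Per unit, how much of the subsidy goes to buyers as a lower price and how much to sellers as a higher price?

Pre-subsidy: 419 - 0.4P = -42 + P gives P* = 2305/7, Q* = 2011/7.
With the rebate, buyers effectively pay Pb = Ps − 128, where Ps is the price sellers receive.
Demand in terms of Ps becomes Qd = 419 − 0.4(Ps − 128) = 470.2 - 0.4Ps. Setting this equal to supply: 470.2 - 0.4Ps = -42 + Ps, so Ps = 2561/7.
Buyers pay Pb = 2561/7 − 128 = 1665/7; Q' = -42 + 1·(2561/7) = 2267/7.
Buyers' price falls by P* − Pb = 2305/7 − 1665/7 = 640/7; sellers' price rises by Ps − P* = 2561/7 − 2305/7 = 256/7.

Buyers gain 640/7 per unit; sellers gain 256/7 per unit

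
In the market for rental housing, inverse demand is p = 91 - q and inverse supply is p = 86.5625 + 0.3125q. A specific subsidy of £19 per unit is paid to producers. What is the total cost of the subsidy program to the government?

Pre-subsidy: 91 - q = 86.5625 + 0.3125q gives q* = 71/21 and p* = 1840/21.
With the subsidy, sellers receive ps = pb + 19 for each unit, where pb is the price buyers pay.
On the curves, pb = 91 - q and ps = 86.5625 + 0.3125q; the wedge ps − pb = 19 gives 86.5625 + 0.3125q − (91 - q) = 19, so q' = 125/7.
Then pb = 91 − 1·(125/7) = 512/7 and ps = 86.5625 + 0.3125·(125/7) = 645/7.
Government outlay = subsidy × quantity = 19 × 125/7 = 2375/7.

Government cost = 2375/7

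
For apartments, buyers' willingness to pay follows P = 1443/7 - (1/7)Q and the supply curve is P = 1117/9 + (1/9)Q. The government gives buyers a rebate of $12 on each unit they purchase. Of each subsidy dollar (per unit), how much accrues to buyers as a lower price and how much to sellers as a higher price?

Buyers gain $6.75 per unit; sellers gain $5.25 per unit

Pre-subsidy: 1443/7 - (1/7)Q = 1117/9 + (1/9)Q gives Q* = 323 and P* = 160.
With the rebate, buyers effectively pay Pb = Ps − 12, where Ps is the price sellers receive.
On the curves, Pb = 1443/7 - (1/7)Q and Ps = 1117/9 + (1/9)Q; the wedge Ps − Pb = 12 gives 1117/9 + (1/9)Q − (1443/7 - (1/7)Q) = 12, so Q' = 370.25.
Then Pb = 1443/7 − (1/7)·370.25 = 153.25 and Ps = 1117/9 + (1/9)·370.25 = 165.25.
Buyers' price falls by P* − Pb = 160 − 153.25 = 6.75; sellers' price rises by Ps − P* = 165.25 − 160 = 5.25.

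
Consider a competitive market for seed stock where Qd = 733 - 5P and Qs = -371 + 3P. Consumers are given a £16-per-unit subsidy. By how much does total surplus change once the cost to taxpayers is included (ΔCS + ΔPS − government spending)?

Pre-subsidy: 733 - 5P = -371 + 3P gives P* = 138, Q* = 43.
With the rebate, buyers effectively pay Pb = Ps − 16, where Ps is the price sellers receive.
Demand in terms of Ps becomes Qd = 733 − 5(Ps − 16) = 813 - 5Ps. Setting this equal to supply: 813 - 5Ps = -371 + 3Ps, so Ps = 148.
Buyers pay Pb = 148 − 16 = 132; Q' = -371 + 3·148 = 73.
ΔCS = ½(43 + 73)(138 − 132) = 348; ΔPS = ½(43 + 73)(148 − 138) = 580.
Government spending = 16 × 73 = 1168.
Net change = 348 + 580 − 1168 = -240. The loss equals the DWL triangle ½·16·30.

Net change in total surplus = -£240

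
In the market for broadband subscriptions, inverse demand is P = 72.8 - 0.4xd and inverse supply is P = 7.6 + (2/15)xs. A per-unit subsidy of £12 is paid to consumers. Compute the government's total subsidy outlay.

Government cost = £1737

Pre-subsidy: 72.8 - 0.4x = 7.6 + (2/15)x gives x* = 122.25 and P* = 23.9.
With the rebate, buyers effectively pay Pb = Ps − 12, where Ps is the price sellers receive.
On the curves, Pb = 72.8 - 0.4x and Ps = 7.6 + (2/15)x; the wedge Ps − Pb = 12 gives 7.6 + (2/15)x − (72.8 - 0.4x) = 12, so x' = 144.75.
Then Pb = 72.8 − 0.4·144.75 = 14.9 and Ps = 7.6 + (2/15)·144.75 = 26.9.
Government outlay = subsidy × quantity = 12 × 144.75 = 1737.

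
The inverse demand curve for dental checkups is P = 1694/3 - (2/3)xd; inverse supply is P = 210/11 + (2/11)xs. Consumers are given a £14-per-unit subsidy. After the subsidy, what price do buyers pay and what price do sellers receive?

Pre-subsidy: 1694/3 - (2/3)x = 210/11 + (2/11)x gives x* = 643 and P* = 136.
With the rebate, buyers effectively pay Pb = Ps − 14, where Ps is the price sellers receive.
On the curves, Pb = 1694/3 - (2/3)x and Ps = 210/11 + (2/11)x; the wedge Ps − Pb = 14 gives 210/11 + (2/11)x − (1694/3 - (2/3)x) = 14, so x' = 659.5.
Then Pb = 1694/3 − (2/3)·659.5 = 125 and Ps = 210/11 + (2/11)·659.5 = 139.

Buyers pay £125; sellers receive £139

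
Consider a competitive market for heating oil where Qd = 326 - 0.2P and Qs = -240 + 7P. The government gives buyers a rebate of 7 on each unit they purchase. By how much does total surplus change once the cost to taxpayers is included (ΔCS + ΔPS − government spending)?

Pre-subsidy: 326 - 0.2P = -240 + 7P gives P* = 1415/18, Q* = 5585/18.
With the rebate, buyers effectively pay Pb = Ps − 7, where Ps is the price sellers receive.
Demand in terms of Ps becomes Qd = 326 − 0.2(Ps − 7) = 327.4 - 0.2Ps. Setting this equal to supply: 327.4 - 0.2Ps = -240 + 7Ps, so Ps = 2837/36.
Buyers pay Pb = 2837/36 − 7 = 2585/36; Q' = -240 + 7·(2837/36) = 11219/36.
ΔCS = ½(5585/18 + 11219/36)(1415/18 − 2585/36) = 1828435/864; ΔPS = ½(5585/18 + 11219/36)(2837/36 − 1415/18) = 52241/864.
Government spending = 7 × 11219/36 = 78533/36.
Net change = 1828435/864 + 52241/864 − 78533/36 = -343/72. The loss equals the DWL triangle ½·7·49/36.

Net change in total surplus = -343/72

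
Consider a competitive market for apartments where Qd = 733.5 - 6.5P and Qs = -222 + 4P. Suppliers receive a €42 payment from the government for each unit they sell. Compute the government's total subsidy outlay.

Government cost = €10332

Pre-subsidy: 733.5 - 6.5P = -222 + 4P gives P* = 91, Q* = 142.
With the subsidy, sellers receive Ps = Pb + 42 for each unit, where Pb is the price buyers pay.
Supply in terms of Pb becomes Qs = -222 + 4(Pb + 42) = -54 + 4Pb. Setting this equal to demand: 733.5 - 6.5Pb = -54 + 4Pb, so Pb = 75.
Sellers receive Ps = 75 + 42 = 117; Q' = 733.5 − 6.5·75 = 246.
Government outlay = subsidy × quantity = 42 × 246 = 10332.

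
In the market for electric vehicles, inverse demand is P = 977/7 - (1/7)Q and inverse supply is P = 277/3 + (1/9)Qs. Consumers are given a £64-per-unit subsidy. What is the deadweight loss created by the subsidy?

Pre-subsidy: 977/7 - (1/7)Q = 277/3 + (1/9)Q gives Q* = 186 and P* = 113.
With the rebate, buyers effectively pay Pb = Ps − 64, where Ps is the price sellers receive.
On the curves, Pb = 977/7 - (1/7)Q and Ps = 277/3 + (1/9)Q; the wedge Ps − Pb = 64 gives 277/3 + (1/9)Q − (977/7 - (1/7)Q) = 64, so Q' = 438.
Then Pb = 977/7 − (1/7)·438 = 77 and Ps = 277/3 + (1/9)·438 = 141.
The subsidy expands output by 438 − 186 = 252 past the efficient level; on those units the gap between marginal cost and willingness to pay runs from 0 up to 64.
DWL = ½ × 64 × 252 = 8064.

Deadweight loss = £8064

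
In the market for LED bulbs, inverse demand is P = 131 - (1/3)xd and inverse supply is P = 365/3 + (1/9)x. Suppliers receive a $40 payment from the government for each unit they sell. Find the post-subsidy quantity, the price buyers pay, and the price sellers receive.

x' = 111; buyers pay $94; sellers receive $134

Pre-subsidy: 131 - (1/3)x = 365/3 + (1/9)x gives x* = 21 and P* = 124.
With the subsidy, sellers receive Ps = Pb + 40 for each unit, where Pb is the price buyers pay.
On the curves, Pb = 131 - (1/3)x and Ps = 365/3 + (1/9)x; the wedge Ps − Pb = 40 gives 365/3 + (1/9)x − (131 - (1/3)x) = 40, so x' = 111.
Then Pb = 131 − (1/3)·111 = 94 and Ps = 365/3 + (1/9)·111 = 134.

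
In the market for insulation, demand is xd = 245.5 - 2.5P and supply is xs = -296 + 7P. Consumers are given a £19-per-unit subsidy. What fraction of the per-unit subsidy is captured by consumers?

Pre-subsidy: 245.5 - 2.5P = -296 + 7P gives P* = 57, x* = 103.
With the rebate, buyers effectively pay Pb = Ps − 19, where Ps is the price sellers receive.
Demand in terms of Ps becomes xd = 245.5 − 2.5(Ps − 19) = 293 - 2.5Ps. Setting this equal to supply: 293 - 2.5Ps = -296 + 7Ps, so Ps = 62.
Buyers pay Pb = 62 − 19 = 43; x' = -296 + 7·62 = 138.
Buyers' price falls by P* − Pb = 57 − 43 = 14; sellers' price rises by Ps − P* = 62 − 57 = 5.
So consumers capture 14/19 = 14/19 of each unit of subsidy.

Consumer share = 14/19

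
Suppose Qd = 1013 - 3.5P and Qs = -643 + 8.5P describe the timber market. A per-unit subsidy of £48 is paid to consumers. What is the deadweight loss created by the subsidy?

Deadweight loss = £2856

Pre-subsidy: 1013 - 3.5P = -643 + 8.5P gives P* = 138, Q* = 530.
With the rebate, buyers effectively pay Pb = Ps − 48, where Ps is the price sellers receive.
Demand in terms of Ps becomes Qd = 1013 − 3.5(Ps − 48) = 1181 - 3.5Ps. Setting this equal to supply: 1181 - 3.5Ps = -643 + 8.5Ps, so Ps = 152.
Buyers pay Pb = 152 − 48 = 104; Q' = -643 + 8.5·152 = 649.
The subsidy expands output by 649 − 530 = 119 past the efficient level; on those units the gap between marginal cost and willingness to pay runs from 0 up to 48.
DWL = ½ × 48 × 119 = 2856.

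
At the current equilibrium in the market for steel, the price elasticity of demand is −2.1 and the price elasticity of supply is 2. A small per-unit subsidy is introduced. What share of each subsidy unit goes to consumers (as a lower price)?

For a small subsidy around the equilibrium, the benefit split depends on the relative slopes, which at a point are proportional to the elasticities.
Buyer share = εs/(εs + |εd|) = 2/(2 + 2.1) = 20/41; seller share = |εd|/(εs + |εd|) = 21/41.

Consumer share = 20/41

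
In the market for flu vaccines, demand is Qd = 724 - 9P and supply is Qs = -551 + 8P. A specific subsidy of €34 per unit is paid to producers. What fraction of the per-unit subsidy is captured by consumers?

Consumer share = 8/17

Pre-subsidy: 724 - 9P = -551 + 8P gives P* = 75, Q* = 49.
With the subsidy, sellers receive Ps = Pb + 34 for each unit, where Pb is the price buyers pay.
Supply in terms of Pb becomes Qs = -551 + 8(Pb + 34) = -279 + 8Pb. Setting this equal to demand: 724 - 9Pb = -279 + 8Pb, so Pb = 59.
Sellers receive Ps = 59 + 34 = 93; Q' = 724 − 9·59 = 193.
Buyers' price falls by P* − Pb = 75 − 59 = 16; sellers' price rises by Ps − P* = 93 − 75 = 18.
So consumers capture 16/34 = 8/17 of each unit of subsidy.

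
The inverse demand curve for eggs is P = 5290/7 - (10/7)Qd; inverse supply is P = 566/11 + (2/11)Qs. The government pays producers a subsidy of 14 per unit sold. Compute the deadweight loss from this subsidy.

Deadweight loss = 3773/62

Pre-subsidy: 5290/7 - (10/7)Q = 566/11 + (2/11)Q gives Q* = 13557/31 and P* = 4060/31.
With the subsidy, sellers receive Ps = Pb + 14 for each unit, where Pb is the price buyers pay.
On the curves, Pb = 5290/7 - (10/7)Q and Ps = 566/11 + (2/11)Q; the wedge Ps − Pb = 14 gives 566/11 + (2/11)Q − (5290/7 - (10/7)Q) = 14, so Q' = 27653/62.
Then Pb = 5290/7 − (10/7)·(27653/62) = 3675/31 and Ps = 566/11 + (2/11)·(27653/62) = 4109/31.
The subsidy expands output by 27653/62 − 13557/31 = 539/62 past the efficient level; on those units the gap between marginal cost and willingness to pay runs from 0 up to 14.
DWL = ½ × 14 × 539/62 = 3773/62.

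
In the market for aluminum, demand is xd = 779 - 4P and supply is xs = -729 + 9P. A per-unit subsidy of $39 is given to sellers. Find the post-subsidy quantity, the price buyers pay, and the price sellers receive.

Pre-subsidy: 779 - 4P = -729 + 9P gives P* = 116, x* = 315.
With the subsidy, sellers receive Ps = Pb + 39 for each unit, where Pb is the price buyers pay.
Supply in terms of Pb becomes xs = -729 + 9(Pb + 39) = -378 + 9Pb. Setting this equal to demand: 779 - 4Pb = -378 + 9Pb, so Pb = 89.
Sellers receive Ps = 89 + 39 = 128; x' = 779 − 4·89 = 423.

x' = 423; buyers pay $89; sellers receive $128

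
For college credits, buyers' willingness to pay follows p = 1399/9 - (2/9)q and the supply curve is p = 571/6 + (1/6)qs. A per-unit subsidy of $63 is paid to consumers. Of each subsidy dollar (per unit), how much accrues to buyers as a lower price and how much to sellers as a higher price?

Buyers gain $36 per unit; sellers gain $27 per unit

Pre-subsidy: 1399/9 - (2/9)q = 571/6 + (1/6)q gives q* = 155 and p* = 121.
With the rebate, buyers effectively pay pb = ps − 63, where ps is the price sellers receive.
On the curves, pb = 1399/9 - (2/9)q and ps = 571/6 + (1/6)q; the wedge ps − pb = 63 gives 571/6 + (1/6)q − (1399/9 - (2/9)q) = 63, so q' = 317.
Then pb = 1399/9 − (2/9)·317 = 85 and ps = 571/6 + (1/6)·317 = 148.
Buyers' price falls by p* − pb = 121 − 85 = 36; sellers' price rises by ps − p* = 148 − 121 = 27.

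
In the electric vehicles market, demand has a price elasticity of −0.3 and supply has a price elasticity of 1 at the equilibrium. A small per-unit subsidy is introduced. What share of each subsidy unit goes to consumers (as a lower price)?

Consumer share = 10/13

For a small subsidy around the equilibrium, the benefit split depends on the relative slopes, which at a point are proportional to the elasticities.
Buyer share = εs/(εs + |εd|) = 1/(1 + 0.3) = 10/13; seller share = |εd|/(εs + |εd|) = 3/13.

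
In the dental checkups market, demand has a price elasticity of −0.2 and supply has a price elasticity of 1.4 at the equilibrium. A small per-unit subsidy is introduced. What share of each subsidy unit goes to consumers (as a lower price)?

Consumer share = 0.875

For a small subsidy around the equilibrium, the benefit split depends on the relative slopes, which at a point are proportional to the elasticities.
Buyer share = εs/(εs + |εd|) = 1.4/(1.4 + 0.2) = 0.875; seller share = |εd|/(εs + |εd|) = 0.125.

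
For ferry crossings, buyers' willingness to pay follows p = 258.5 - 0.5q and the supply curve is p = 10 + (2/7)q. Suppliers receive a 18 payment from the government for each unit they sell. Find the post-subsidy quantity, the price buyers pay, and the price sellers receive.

q' = 3731/11; buyers pay 978/11; sellers receive 1176/11

Pre-subsidy: 258.5 - 0.5q = 10 + (2/7)q gives q* = 3479/11 and p* = 1104/11.
With the subsidy, sellers receive ps = pb + 18 for each unit, where pb is the price buyers pay.
On the curves, pb = 258.5 - 0.5q and ps = 10 + (2/7)q; the wedge ps − pb = 18 gives 10 + (2/7)q − (258.5 - 0.5q) = 18, so q' = 3731/11.
Then pb = 258.5 − 0.5·(3731/11) = 978/11 and ps = 10 + (2/7)·(3731/11) = 1176/11.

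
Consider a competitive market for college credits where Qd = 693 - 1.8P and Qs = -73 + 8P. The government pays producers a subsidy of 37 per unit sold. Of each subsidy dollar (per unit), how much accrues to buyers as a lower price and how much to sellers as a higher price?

Buyers gain 1480/49 per unit; sellers gain 333/49 per unit

Pre-subsidy: 693 - 1.8P = -73 + 8P gives P* = 3830/49, Q* = 27063/49.
With the subsidy, sellers receive Ps = Pb + 37 for each unit, where Pb is the price buyers pay.
Supply in terms of Pb becomes Qs = -73 + 8(Pb + 37) = 223 + 8Pb. Setting this equal to demand: 693 - 1.8Pb = 223 + 8Pb, so Pb = 2350/49.
Sellers receive Ps = 2350/49 + 37 = 4163/49; Q' = 693 − 1.8·(2350/49) = 29727/49.
Buyers' price falls by P* − Pb = 3830/49 − 2350/49 = 1480/49; sellers' price rises by Ps − P* = 4163/49 − 3830/49 = 333/49.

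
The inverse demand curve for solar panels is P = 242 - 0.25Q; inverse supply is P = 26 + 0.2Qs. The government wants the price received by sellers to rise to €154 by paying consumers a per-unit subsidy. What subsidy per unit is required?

Required subsidy s = €72 per unit

At a seller price of 154, quantity supplied is -130 + 5·154 = 640.
Buyers absorb 640 only when they pay Pb = 242 − 0.25·640 = 82.
s = Ps − Pb = 154 − 82 = 72.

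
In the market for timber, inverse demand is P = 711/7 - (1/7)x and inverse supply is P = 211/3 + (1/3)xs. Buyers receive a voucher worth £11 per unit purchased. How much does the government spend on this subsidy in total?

Government cost = £975.7

Pre-subsidy: 711/7 - (1/7)x = 211/3 + (1/3)x gives x* = 65.6 and P* = 92.2.
With the rebate, buyers effectively pay Pb = Ps − 11, where Ps is the price sellers receive.
On the curves, Pb = 711/7 - (1/7)x and Ps = 211/3 + (1/3)x; the wedge Ps − Pb = 11 gives 211/3 + (1/3)x − (711/7 - (1/7)x) = 11, so x' = 88.7.
Then Pb = 711/7 − (1/7)·88.7 = 88.9 and Ps = 211/3 + (1/3)·88.7 = 99.9.
Government outlay = subsidy × quantity = 11 × 88.7 = 975.7.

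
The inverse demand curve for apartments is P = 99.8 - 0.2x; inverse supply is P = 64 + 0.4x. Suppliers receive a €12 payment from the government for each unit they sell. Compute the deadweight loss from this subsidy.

Deadweight loss = €120

Pre-subsidy: 99.8 - 0.2x = 64 + 0.4x gives x* = 179/3 and P* = 1318/15.
With the subsidy, sellers receive Ps = Pb + 12 for each unit, where Pb is the price buyers pay.
On the curves, Pb = 99.8 - 0.2x and Ps = 64 + 0.4x; the wedge Ps − Pb = 12 gives 64 + 0.4x − (99.8 - 0.2x) = 12, so x' = 239/3.
Then Pb = 99.8 − 0.2·(239/3) = 1258/15 and Ps = 64 + 0.4·(239/3) = 1438/15.
The subsidy expands output by 239/3 − 179/3 = 20 past the efficient level; on those units the gap between marginal cost and willingness to pay runs from 0 up to 12.
DWL = ½ × 12 × 20 = 120.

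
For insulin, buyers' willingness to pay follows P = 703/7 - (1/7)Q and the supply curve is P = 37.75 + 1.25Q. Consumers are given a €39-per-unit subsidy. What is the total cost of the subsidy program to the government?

Pre-subsidy: 703/7 - (1/7)Q = 37.75 + 1.25Q gives Q* = 45 and P* = 94.
With the rebate, buyers effectively pay Pb = Ps − 39, where Ps is the price sellers receive.
On the curves, Pb = 703/7 - (1/7)Q and Ps = 37.75 + 1.25Q; the wedge Ps − Pb = 39 gives 37.75 + 1.25Q − (703/7 - (1/7)Q) = 39, so Q' = 73.
Then Pb = 703/7 − (1/7)·73 = 90 and Ps = 37.75 + 1.25·73 = 129.
Government outlay = subsidy × quantity = 39 × 73 = 2847.

Government cost = €2847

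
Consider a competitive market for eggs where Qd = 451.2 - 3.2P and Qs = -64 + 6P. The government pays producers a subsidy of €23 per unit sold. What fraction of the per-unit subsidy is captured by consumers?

Pre-subsidy: 451.2 - 3.2P = -64 + 6P gives P* = 56, Q* = 272.
With the subsidy, sellers receive Ps = Pb + 23 for each unit, where Pb is the price buyers pay.
Supply in terms of Pb becomes Qs = -64 + 6(Pb + 23) = 74 + 6Pb. Setting this equal to demand: 451.2 - 3.2Pb = 74 + 6Pb, so Pb = 41.
Sellers receive Ps = 41 + 23 = 64; Q' = 451.2 − 3.2·41 = 320.
Buyers' price falls by P* − Pb = 56 − 41 = 15; sellers' price rises by Ps − P* = 64 − 56 = 8.
So consumers capture 15/23 = 15/23 of each unit of subsidy.

Consumer share = 15/23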